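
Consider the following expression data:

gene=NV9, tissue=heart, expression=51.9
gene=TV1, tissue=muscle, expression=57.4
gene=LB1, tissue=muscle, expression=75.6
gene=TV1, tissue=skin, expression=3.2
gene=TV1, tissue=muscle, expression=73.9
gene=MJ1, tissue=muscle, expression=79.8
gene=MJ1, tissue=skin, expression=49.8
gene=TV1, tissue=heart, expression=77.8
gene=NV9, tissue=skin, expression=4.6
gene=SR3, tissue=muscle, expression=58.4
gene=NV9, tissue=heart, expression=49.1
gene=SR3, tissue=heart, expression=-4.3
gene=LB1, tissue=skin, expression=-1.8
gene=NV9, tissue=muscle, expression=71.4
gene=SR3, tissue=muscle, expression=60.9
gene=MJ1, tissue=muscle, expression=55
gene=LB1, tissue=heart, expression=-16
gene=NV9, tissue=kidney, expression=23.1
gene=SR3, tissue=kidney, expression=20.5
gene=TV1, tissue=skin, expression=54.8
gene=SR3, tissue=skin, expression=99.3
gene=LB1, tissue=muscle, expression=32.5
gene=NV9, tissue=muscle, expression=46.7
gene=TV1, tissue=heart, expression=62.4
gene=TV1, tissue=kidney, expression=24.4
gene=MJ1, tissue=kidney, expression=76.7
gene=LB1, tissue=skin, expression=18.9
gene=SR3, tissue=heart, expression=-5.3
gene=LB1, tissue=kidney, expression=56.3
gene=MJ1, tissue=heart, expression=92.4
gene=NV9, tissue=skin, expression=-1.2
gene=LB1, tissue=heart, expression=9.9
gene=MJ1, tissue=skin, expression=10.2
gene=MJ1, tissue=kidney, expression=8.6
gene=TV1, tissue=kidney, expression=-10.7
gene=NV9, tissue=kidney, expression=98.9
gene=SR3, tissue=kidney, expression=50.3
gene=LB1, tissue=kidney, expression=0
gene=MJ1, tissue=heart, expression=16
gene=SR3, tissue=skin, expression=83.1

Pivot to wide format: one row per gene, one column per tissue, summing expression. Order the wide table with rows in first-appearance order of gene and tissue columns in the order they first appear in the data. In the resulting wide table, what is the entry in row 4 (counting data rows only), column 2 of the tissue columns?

With rows in first-appearance order of gene, row 4 is gene=MJ1. tissue columns in first-appearance order: heart, muscle, skin, kidney; column 2 is muscle.
Long rows with gene=MJ1, tissue=muscle: 79.8 + 55 = 134.8.

134.8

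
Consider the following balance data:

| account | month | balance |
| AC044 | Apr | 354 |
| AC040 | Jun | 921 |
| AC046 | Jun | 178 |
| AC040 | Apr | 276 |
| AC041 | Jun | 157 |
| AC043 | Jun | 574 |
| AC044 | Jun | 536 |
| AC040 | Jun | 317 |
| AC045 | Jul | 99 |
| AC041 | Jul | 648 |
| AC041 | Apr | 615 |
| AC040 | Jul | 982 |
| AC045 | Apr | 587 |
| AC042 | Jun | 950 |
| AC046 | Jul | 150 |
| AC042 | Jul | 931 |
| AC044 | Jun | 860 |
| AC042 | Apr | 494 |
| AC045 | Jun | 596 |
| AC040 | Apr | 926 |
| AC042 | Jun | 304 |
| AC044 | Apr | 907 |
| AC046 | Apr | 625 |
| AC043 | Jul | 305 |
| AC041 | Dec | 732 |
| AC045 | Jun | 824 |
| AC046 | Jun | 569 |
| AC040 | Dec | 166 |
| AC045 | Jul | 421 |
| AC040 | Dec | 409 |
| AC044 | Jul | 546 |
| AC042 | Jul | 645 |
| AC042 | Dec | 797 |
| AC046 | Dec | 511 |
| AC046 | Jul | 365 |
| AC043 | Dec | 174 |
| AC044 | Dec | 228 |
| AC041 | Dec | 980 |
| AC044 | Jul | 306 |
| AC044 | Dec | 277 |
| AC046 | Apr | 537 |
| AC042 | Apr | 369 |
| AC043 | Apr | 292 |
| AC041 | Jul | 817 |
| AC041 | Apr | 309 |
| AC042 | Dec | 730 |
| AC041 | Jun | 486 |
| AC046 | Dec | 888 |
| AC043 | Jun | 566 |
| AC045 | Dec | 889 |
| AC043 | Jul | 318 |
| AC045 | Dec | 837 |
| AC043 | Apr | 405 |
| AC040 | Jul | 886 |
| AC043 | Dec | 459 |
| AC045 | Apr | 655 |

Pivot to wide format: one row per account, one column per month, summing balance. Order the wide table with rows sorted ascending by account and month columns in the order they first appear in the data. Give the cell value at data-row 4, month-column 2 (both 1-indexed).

1140

With rows sorted ascending by account, row 4 is account=AC043. month columns in first-appearance order: Apr, Jun, Jul, Dec; column 2 is Jun.
Long rows with account=AC043, month=Jun: 574 + 566 = 1140.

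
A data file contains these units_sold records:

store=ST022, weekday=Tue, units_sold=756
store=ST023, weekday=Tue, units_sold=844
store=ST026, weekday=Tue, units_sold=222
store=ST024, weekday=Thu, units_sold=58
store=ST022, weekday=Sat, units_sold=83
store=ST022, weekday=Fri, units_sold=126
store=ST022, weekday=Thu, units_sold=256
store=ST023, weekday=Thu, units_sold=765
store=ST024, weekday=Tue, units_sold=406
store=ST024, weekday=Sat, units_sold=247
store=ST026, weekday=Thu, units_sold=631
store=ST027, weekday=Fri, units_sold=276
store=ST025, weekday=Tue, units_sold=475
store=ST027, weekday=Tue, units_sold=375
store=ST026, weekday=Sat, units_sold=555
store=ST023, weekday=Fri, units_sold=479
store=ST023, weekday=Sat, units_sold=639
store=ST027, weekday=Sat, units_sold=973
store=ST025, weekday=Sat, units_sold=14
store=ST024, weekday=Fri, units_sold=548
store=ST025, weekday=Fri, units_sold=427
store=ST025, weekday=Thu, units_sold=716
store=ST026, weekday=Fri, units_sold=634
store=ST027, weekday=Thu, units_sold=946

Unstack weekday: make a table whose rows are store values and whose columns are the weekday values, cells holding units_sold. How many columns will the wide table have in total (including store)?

5

1 column for store plus 4 distinct weekday values → 5 columns.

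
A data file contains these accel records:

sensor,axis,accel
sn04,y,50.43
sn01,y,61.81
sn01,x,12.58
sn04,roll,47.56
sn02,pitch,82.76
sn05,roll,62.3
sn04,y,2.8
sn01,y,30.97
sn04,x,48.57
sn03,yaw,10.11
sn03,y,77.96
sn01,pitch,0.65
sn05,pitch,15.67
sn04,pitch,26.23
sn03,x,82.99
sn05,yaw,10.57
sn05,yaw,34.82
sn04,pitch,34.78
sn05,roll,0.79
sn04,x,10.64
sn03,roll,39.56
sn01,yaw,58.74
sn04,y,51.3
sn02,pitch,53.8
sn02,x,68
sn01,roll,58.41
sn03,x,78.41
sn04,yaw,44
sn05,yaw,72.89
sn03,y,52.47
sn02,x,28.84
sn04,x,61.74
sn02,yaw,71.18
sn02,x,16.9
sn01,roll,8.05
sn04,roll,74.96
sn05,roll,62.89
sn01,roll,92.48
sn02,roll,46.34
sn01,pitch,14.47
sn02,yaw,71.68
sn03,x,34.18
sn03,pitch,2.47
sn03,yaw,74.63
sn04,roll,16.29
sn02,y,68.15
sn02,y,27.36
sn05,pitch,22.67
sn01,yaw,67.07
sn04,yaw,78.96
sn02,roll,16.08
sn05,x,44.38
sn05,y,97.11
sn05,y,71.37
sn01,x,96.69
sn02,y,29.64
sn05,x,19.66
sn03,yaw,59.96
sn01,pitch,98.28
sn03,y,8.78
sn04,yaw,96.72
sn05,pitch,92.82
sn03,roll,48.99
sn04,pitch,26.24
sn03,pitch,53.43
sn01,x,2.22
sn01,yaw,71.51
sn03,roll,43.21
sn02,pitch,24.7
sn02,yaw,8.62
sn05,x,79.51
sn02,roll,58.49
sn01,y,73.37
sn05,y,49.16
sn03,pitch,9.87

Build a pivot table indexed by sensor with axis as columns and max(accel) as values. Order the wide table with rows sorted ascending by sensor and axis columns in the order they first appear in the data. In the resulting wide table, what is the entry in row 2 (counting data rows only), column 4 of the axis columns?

With rows sorted ascending by sensor, row 2 is sensor=sn02. axis columns in first-appearance order: y, x, roll, pitch, yaw; column 4 is pitch.
Long rows with sensor=sn02, axis=pitch: max(82.76, 53.8, 24.7) = 82.76.

82.76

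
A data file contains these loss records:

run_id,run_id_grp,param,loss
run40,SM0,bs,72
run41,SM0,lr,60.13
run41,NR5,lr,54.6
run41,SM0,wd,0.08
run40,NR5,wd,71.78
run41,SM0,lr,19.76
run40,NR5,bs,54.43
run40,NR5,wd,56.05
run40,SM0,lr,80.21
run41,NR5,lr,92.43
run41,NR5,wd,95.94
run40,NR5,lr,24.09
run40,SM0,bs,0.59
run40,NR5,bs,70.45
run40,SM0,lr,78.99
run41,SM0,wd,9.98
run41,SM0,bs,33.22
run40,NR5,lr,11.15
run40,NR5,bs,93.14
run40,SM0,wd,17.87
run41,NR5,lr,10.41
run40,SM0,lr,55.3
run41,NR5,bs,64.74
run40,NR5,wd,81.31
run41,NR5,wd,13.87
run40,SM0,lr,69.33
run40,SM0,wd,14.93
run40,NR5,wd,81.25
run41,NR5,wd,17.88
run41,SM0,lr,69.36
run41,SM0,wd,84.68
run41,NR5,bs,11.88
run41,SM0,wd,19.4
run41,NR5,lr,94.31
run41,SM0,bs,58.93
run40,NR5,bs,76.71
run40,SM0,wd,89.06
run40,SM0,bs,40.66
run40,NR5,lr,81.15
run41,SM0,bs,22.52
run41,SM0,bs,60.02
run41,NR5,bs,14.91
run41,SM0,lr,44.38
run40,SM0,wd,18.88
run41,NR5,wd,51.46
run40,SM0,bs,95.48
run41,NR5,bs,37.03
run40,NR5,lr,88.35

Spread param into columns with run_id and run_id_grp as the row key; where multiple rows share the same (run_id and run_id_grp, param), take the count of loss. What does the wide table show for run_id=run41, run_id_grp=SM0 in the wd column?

4

Rows with run_id=run41, run_id_grp=SM0 and param=wd: loss values are 0.08, 9.98, 84.68, 19.4.
4 rows match — count = 4.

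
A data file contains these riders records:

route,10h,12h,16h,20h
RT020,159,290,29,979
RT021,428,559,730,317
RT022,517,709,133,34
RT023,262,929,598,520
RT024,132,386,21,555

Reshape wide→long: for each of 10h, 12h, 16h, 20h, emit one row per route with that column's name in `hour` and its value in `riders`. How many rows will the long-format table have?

5 route values × 4 melted columns = 20 rows.

20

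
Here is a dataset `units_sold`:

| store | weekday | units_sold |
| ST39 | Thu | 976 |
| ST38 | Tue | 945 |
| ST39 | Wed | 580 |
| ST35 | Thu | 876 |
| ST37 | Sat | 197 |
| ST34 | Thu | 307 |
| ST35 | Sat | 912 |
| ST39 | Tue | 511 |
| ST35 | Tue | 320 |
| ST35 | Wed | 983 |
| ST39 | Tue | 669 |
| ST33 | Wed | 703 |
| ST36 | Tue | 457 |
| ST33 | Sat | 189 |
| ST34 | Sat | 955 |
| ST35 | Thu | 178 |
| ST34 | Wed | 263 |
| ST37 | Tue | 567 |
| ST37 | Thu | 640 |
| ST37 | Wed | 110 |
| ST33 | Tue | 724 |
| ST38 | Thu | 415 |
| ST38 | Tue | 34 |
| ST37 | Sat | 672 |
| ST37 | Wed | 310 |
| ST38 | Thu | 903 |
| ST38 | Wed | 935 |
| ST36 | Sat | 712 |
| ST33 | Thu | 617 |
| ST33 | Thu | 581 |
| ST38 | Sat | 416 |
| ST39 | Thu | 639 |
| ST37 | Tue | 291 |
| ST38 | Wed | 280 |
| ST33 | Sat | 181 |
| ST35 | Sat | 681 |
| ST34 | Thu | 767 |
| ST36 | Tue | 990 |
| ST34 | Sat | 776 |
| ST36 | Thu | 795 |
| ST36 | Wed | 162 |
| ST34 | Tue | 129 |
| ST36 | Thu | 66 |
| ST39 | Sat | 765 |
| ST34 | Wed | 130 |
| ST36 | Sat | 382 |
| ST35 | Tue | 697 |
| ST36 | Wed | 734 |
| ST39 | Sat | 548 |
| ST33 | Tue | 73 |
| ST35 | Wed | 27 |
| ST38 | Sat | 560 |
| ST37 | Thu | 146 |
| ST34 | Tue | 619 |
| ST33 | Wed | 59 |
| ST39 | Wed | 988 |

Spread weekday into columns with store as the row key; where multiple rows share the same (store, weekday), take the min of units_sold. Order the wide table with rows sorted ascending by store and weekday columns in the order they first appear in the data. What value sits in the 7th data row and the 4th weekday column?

With rows sorted ascending by store, row 7 is store=ST39. weekday columns in first-appearance order: Thu, Tue, Wed, Sat; column 4 is Sat.
Long rows with store=ST39, weekday=Sat: min(765, 548) = 548.

548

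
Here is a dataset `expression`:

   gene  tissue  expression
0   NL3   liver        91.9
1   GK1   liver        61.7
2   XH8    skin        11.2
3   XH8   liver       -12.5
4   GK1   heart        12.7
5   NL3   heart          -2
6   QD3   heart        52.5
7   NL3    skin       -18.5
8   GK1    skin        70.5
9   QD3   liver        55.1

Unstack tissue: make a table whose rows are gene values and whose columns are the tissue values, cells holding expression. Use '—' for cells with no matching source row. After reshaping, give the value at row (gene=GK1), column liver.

61.7

The long row with gene=GK1, tissue=liver has expression=61.7.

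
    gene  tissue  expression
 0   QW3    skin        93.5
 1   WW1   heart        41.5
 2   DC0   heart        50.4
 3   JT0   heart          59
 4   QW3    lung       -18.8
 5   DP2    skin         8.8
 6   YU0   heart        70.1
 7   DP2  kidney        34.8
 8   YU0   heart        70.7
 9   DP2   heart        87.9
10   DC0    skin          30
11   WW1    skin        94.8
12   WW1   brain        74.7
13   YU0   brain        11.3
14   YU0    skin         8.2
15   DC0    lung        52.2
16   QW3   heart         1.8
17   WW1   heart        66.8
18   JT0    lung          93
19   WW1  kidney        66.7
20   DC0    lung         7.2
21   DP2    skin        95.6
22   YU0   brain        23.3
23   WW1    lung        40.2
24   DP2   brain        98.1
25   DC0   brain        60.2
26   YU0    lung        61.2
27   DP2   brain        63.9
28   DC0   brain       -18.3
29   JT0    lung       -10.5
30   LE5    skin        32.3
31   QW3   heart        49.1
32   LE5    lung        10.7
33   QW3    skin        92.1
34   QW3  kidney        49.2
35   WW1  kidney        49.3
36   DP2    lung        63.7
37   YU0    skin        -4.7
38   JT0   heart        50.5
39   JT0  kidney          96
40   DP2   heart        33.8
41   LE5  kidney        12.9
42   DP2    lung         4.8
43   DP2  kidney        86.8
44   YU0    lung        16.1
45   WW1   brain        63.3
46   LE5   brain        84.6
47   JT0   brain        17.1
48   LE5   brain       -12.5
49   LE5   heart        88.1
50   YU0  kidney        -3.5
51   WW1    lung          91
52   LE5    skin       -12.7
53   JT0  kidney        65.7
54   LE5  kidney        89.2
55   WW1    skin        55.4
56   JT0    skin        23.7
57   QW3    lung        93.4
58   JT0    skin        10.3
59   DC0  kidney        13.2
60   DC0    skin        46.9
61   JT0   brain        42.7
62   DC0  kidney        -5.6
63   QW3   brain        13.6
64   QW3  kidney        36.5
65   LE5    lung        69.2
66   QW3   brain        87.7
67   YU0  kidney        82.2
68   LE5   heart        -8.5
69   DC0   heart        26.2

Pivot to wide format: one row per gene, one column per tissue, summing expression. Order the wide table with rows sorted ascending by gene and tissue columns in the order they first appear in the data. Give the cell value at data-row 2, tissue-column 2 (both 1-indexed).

With rows sorted ascending by gene, row 2 is gene=DP2. tissue columns in first-appearance order: skin, heart, lung, kidney, brain; column 2 is heart.
Long rows with gene=DP2, tissue=heart: 87.9 + 33.8 = 121.7.

121.7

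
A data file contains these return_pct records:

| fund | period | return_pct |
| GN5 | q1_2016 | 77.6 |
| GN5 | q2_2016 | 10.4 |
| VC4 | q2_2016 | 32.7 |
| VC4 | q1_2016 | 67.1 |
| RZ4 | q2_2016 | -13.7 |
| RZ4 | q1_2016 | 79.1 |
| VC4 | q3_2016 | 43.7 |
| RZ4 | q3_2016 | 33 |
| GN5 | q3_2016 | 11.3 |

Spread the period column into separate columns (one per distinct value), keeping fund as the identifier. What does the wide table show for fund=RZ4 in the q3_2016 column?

Wide layout: rows indexed by fund, columns are the 3 distinct period values (q1_2016, q2_2016, q3_2016).
Cell (fund=RZ4, period=q3_2016) draws from the long row where fund=RZ4 and period=q3_2016, which has return_pct=33.

33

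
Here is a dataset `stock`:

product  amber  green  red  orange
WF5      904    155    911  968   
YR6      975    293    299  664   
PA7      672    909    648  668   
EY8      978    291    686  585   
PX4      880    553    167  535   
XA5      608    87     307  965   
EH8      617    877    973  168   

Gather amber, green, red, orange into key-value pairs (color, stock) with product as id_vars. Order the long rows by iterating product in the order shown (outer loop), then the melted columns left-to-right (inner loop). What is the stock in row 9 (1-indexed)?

672

28 rows total (7 × 4). Row 9: index ⌊(9-1)/4⌋ = 2 into product → PA7; (9-1) mod 4 = 0 into the melted columns → amber.
So row 9 is (PA7, amber, 672); stock = 672.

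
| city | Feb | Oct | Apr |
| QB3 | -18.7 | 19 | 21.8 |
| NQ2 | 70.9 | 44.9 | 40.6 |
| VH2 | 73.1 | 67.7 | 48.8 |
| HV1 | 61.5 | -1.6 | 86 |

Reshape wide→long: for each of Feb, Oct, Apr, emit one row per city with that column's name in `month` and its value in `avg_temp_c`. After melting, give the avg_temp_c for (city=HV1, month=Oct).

-1.6

Unpivoting turns each (city, wide-column) pair into one long row.
The wide cell at row HV1, column Oct holds -1.6, so the long row (HV1, Oct) has avg_temp_c=-1.6.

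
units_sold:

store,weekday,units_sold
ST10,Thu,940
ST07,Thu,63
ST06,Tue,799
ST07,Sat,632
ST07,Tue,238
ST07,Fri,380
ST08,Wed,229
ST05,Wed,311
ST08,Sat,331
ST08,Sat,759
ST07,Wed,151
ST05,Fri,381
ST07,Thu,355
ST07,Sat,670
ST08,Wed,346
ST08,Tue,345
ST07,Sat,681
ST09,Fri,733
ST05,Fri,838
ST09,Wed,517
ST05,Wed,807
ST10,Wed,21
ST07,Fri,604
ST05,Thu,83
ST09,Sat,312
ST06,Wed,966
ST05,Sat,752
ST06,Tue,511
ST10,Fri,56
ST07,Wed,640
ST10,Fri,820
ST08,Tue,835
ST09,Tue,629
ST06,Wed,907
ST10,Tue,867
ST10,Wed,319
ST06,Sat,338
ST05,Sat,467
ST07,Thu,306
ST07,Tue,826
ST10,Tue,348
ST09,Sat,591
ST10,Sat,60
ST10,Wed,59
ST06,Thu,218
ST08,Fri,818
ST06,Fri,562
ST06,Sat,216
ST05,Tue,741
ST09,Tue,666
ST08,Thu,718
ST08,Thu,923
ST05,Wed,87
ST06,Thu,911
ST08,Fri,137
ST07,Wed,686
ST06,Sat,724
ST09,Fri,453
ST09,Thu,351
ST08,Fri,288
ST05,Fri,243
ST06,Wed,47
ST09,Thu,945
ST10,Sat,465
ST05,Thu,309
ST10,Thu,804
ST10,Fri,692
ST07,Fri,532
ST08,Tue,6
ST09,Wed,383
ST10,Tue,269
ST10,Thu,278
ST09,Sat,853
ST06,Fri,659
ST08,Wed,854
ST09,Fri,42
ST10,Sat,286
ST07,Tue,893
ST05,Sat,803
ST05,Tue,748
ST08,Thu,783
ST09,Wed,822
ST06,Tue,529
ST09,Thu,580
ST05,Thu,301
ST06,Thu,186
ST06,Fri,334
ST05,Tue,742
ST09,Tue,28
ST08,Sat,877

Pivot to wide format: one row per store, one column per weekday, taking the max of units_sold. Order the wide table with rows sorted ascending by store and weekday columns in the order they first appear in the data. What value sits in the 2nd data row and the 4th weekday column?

659

With rows sorted ascending by store, row 2 is store=ST06. weekday columns in first-appearance order: Thu, Tue, Sat, Fri, Wed; column 4 is Fri.
Long rows with store=ST06, weekday=Fri: max(562, 659, 334) = 659.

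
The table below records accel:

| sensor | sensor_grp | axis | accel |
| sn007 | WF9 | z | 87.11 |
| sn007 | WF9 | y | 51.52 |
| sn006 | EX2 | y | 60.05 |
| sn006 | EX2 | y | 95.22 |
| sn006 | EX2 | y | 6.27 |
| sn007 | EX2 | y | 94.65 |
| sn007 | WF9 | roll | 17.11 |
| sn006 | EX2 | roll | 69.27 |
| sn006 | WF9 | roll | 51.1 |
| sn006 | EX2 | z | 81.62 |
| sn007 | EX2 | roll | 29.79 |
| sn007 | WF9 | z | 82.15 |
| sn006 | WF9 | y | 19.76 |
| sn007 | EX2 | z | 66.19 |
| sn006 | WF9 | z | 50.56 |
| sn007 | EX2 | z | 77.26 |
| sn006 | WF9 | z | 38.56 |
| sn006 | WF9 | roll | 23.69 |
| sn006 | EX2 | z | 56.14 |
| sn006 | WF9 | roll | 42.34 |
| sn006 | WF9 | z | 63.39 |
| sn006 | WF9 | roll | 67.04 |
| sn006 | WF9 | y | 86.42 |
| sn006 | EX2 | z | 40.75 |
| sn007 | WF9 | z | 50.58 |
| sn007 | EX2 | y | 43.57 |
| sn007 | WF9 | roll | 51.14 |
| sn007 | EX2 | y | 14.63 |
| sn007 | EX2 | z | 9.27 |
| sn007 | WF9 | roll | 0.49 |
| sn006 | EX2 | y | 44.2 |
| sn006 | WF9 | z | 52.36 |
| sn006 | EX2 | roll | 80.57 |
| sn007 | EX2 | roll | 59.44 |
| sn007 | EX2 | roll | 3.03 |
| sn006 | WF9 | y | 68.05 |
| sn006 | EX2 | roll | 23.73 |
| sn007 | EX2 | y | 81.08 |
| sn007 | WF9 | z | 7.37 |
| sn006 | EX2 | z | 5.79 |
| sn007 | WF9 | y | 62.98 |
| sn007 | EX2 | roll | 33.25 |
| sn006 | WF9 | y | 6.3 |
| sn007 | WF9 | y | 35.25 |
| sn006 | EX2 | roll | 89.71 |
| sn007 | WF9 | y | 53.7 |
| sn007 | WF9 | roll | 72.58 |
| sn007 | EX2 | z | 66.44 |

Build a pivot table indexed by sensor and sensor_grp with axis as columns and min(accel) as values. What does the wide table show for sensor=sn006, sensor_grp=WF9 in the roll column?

Rows with sensor=sn006, sensor_grp=WF9 and axis=roll: accel values are 51.1, 23.69, 42.34, 67.04.
min(51.1, 23.69, 42.34, 67.04) = 23.69.

23.69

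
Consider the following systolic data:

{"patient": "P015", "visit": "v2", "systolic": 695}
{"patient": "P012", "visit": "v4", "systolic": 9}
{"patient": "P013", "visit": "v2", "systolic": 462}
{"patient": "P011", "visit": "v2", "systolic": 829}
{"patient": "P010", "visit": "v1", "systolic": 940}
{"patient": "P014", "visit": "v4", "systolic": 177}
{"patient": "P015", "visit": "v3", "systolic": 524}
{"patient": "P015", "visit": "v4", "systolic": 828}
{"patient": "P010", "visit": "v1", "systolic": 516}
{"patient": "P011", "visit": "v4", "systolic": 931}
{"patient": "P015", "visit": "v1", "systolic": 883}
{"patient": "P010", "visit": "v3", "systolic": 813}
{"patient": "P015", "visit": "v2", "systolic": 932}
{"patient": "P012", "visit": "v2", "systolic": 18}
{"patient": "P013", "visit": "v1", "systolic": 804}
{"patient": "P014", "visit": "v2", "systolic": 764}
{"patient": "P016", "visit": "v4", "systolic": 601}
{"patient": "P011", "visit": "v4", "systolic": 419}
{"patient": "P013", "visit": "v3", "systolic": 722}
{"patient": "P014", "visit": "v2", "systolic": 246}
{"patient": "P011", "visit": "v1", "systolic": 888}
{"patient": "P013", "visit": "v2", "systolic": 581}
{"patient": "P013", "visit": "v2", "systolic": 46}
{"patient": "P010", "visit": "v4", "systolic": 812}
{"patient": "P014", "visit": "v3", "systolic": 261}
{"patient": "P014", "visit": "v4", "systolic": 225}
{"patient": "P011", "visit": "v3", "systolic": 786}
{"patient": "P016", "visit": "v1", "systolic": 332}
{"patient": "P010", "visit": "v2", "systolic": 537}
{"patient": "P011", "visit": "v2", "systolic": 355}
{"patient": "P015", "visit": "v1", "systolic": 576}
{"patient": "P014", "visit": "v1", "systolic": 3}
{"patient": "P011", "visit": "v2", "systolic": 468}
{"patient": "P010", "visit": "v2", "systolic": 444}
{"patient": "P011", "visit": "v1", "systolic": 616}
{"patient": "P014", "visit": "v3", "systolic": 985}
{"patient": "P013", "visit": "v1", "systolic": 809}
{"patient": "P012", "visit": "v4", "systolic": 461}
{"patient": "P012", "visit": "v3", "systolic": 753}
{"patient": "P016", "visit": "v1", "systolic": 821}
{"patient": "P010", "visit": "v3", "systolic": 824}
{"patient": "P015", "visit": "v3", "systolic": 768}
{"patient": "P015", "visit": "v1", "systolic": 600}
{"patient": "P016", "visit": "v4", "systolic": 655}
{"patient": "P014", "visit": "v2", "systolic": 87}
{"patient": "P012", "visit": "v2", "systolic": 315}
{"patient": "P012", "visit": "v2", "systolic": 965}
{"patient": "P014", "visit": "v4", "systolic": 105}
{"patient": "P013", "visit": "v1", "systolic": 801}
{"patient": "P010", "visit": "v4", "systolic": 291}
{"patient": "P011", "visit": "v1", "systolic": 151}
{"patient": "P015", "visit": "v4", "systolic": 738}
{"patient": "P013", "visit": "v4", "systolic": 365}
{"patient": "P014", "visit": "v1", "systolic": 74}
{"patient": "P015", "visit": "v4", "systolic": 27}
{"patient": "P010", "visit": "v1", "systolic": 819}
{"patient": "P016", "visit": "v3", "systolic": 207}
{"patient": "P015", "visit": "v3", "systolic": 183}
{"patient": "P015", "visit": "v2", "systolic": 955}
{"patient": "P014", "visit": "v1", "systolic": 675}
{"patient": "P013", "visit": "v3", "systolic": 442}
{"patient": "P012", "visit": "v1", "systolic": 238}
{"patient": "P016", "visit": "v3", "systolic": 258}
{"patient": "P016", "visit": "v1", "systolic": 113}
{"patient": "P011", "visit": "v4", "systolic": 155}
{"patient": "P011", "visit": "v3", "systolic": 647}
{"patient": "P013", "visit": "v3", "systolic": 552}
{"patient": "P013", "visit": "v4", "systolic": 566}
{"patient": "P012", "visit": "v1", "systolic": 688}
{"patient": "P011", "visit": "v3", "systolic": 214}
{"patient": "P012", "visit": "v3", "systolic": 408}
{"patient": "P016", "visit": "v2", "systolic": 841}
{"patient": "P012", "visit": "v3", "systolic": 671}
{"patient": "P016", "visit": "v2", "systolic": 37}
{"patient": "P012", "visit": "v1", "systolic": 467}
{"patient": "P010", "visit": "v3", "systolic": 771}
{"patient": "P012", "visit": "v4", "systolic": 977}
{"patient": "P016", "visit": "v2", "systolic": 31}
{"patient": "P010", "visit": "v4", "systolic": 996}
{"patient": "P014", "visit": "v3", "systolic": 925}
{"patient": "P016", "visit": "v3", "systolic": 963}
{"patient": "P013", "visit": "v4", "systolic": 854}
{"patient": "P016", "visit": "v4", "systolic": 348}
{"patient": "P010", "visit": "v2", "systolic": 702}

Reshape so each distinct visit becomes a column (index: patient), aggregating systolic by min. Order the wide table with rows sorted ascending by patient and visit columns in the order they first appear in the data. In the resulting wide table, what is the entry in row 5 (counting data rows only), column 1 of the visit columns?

With rows sorted ascending by patient, row 5 is patient=P014. visit columns in first-appearance order: v2, v4, v1, v3; column 1 is v2.
Long rows with patient=P014, visit=v2: min(764, 246, 87) = 87.

87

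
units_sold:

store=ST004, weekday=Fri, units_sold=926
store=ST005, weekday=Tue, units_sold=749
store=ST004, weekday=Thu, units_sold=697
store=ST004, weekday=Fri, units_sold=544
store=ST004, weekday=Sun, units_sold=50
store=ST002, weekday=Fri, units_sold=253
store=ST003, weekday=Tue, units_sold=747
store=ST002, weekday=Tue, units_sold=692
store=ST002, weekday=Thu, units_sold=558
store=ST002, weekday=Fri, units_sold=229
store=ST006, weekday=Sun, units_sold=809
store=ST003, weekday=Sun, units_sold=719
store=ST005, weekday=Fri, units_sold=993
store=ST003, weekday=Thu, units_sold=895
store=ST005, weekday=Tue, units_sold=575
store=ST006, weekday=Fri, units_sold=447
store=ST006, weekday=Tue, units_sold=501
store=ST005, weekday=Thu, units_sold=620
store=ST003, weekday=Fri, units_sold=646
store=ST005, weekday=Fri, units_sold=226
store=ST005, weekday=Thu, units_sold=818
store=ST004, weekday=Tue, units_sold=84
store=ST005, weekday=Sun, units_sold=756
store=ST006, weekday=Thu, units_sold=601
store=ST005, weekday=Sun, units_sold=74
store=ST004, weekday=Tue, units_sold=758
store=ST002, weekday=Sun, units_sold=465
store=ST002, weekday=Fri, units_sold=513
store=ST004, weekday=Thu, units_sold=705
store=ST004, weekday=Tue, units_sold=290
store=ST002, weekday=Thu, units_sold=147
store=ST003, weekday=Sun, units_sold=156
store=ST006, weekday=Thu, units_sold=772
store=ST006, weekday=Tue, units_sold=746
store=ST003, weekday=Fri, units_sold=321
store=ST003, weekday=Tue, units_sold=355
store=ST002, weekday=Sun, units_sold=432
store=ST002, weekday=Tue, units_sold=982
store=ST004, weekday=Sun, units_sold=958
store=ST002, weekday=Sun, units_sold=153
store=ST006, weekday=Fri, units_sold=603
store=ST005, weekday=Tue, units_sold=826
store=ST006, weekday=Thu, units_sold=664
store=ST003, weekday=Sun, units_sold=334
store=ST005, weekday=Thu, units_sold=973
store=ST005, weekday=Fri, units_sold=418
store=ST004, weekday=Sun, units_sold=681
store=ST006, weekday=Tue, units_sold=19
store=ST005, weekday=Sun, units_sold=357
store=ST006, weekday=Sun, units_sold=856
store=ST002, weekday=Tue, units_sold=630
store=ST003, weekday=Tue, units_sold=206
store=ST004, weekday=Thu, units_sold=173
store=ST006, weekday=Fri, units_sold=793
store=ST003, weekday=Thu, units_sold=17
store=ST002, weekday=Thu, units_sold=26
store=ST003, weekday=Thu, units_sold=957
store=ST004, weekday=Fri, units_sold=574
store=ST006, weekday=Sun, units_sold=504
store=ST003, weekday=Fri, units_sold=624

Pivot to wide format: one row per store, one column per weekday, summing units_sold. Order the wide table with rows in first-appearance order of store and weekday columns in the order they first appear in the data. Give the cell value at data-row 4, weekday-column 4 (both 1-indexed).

1209

With rows in first-appearance order of store, row 4 is store=ST003. weekday columns in first-appearance order: Fri, Tue, Thu, Sun; column 4 is Sun.
Long rows with store=ST003, weekday=Sun: 719 + 156 + 334 = 1209.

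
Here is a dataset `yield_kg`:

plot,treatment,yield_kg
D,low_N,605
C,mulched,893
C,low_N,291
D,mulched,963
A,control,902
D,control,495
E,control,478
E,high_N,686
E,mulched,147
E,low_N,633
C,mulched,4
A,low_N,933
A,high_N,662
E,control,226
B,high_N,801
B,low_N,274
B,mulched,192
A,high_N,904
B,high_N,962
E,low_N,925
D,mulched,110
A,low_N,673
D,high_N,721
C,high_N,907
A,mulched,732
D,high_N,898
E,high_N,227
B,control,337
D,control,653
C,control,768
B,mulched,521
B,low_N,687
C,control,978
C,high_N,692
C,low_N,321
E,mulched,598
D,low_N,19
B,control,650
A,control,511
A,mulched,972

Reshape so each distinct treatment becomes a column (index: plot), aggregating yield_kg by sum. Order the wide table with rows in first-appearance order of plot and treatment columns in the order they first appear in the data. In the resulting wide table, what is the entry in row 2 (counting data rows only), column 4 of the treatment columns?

With rows in first-appearance order of plot, row 2 is plot=C. treatment columns in first-appearance order: low_N, mulched, control, high_N; column 4 is high_N.
Long rows with plot=C, treatment=high_N: 907 + 692 = 1599.

1599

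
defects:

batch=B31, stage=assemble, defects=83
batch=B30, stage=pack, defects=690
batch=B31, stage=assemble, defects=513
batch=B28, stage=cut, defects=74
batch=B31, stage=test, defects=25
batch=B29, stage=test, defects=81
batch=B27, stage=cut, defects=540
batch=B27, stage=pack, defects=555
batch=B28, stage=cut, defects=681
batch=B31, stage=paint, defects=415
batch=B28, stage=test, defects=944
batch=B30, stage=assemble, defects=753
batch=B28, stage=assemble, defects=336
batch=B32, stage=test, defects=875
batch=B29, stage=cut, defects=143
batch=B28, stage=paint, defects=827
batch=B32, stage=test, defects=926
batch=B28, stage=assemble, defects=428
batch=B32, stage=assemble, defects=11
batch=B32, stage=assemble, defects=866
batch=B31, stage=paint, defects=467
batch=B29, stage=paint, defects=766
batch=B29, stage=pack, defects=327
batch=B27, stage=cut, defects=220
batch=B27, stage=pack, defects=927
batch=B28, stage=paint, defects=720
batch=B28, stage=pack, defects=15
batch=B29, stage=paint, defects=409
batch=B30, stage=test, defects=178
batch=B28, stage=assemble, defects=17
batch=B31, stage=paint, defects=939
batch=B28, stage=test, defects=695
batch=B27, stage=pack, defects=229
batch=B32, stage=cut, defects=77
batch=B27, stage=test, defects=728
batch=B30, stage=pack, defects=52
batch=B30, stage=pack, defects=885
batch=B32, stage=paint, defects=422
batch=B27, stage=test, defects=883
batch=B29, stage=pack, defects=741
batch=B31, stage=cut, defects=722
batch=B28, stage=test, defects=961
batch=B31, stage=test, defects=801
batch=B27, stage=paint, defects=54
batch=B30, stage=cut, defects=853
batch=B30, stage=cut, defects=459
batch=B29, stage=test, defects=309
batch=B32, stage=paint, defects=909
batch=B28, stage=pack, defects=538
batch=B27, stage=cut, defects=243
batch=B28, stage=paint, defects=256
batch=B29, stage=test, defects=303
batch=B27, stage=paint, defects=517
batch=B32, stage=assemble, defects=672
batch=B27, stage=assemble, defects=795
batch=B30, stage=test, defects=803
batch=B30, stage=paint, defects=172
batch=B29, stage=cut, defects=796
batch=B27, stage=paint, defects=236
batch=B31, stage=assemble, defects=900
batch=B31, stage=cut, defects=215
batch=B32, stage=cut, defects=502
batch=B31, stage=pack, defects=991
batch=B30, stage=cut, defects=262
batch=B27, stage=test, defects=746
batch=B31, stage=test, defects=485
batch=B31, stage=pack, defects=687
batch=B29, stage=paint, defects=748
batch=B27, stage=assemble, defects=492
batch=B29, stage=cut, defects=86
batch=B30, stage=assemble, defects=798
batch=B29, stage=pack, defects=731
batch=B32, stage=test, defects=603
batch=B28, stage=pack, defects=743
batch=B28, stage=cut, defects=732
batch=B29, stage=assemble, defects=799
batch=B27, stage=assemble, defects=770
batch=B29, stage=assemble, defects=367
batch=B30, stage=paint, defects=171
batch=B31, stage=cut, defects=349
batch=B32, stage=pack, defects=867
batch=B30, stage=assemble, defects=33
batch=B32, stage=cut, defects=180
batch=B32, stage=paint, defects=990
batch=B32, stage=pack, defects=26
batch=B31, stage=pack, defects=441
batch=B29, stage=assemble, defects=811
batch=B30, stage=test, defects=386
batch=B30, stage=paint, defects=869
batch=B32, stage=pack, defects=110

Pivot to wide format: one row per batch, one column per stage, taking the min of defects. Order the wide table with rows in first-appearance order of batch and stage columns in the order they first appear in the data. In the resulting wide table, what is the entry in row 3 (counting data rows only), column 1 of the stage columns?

With rows in first-appearance order of batch, row 3 is batch=B28. stage columns in first-appearance order: assemble, pack, cut, test, paint; column 1 is assemble.
Long rows with batch=B28, stage=assemble: min(336, 428, 17) = 17.

17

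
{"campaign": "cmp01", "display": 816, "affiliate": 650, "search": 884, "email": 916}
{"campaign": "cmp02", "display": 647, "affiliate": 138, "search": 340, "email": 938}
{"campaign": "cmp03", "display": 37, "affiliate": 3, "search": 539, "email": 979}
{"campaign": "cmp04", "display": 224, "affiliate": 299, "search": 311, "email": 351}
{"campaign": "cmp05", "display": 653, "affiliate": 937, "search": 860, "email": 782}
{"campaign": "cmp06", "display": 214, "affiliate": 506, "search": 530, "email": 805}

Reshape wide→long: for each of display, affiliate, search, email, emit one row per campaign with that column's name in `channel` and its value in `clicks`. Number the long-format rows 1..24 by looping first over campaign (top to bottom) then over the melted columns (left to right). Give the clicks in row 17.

653

24 rows total (6 × 4). Row 17: index ⌊(17-1)/4⌋ = 4 into campaign → cmp05; (17-1) mod 4 = 0 into the melted columns → display.
So row 17 is (cmp05, display, 653); clicks = 653.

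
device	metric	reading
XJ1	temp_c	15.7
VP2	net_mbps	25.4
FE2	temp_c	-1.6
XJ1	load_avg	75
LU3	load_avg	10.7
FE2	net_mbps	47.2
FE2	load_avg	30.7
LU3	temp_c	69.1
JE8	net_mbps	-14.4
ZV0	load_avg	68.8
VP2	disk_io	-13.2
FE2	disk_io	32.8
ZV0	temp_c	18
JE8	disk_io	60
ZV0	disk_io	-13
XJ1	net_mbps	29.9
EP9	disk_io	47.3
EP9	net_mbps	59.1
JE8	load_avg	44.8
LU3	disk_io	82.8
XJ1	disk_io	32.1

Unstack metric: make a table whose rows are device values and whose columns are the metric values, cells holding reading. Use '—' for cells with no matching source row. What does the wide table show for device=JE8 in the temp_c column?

—

No long-format row has device=JE8 and metric=temp_c, so the cell is —.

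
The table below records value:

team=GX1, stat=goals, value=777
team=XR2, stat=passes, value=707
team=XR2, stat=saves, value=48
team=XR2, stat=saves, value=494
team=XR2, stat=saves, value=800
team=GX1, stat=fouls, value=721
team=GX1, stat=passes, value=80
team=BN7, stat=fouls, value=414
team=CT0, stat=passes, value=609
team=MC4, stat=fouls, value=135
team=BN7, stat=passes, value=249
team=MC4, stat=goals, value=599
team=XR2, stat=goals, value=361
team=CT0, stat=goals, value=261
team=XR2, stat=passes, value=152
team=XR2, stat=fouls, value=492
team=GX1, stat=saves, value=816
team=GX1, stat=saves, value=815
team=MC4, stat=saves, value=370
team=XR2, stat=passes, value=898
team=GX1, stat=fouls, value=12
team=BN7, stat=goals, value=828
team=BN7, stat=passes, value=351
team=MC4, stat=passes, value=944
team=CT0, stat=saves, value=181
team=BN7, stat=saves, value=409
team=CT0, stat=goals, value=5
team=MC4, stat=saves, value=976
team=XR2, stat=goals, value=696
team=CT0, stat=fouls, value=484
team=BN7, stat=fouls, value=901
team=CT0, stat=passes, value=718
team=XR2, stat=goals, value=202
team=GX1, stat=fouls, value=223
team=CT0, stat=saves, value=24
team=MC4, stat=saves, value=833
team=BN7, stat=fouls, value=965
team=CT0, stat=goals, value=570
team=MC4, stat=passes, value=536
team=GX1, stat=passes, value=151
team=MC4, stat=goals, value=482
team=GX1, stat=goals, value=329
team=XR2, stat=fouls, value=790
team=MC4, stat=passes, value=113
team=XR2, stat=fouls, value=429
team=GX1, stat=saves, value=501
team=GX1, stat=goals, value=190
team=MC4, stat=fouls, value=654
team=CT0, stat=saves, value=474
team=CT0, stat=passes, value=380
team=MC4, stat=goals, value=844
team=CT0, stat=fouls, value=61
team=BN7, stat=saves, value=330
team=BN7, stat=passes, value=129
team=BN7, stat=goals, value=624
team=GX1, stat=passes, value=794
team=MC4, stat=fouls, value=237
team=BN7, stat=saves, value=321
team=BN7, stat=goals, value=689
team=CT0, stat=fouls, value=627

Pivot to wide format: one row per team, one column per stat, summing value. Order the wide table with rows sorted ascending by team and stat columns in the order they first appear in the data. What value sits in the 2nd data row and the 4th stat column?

1172

With rows sorted ascending by team, row 2 is team=CT0. stat columns in first-appearance order: goals, passes, saves, fouls; column 4 is fouls.
Long rows with team=CT0, stat=fouls: 484 + 61 + 627 = 1172.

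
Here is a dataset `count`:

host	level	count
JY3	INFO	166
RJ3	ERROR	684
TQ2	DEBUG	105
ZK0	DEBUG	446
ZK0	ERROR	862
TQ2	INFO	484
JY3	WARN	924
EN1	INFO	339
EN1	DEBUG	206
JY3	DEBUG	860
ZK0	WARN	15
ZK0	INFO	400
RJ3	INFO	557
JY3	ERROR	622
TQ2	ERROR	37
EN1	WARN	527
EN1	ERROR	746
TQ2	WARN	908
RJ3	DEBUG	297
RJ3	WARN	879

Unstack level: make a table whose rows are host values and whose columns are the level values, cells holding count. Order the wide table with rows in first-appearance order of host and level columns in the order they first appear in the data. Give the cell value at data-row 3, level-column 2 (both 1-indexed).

With rows in first-appearance order of host, row 3 is host=TQ2. level columns in first-appearance order: INFO, ERROR, DEBUG, WARN; column 2 is ERROR.
Long rows with host=TQ2, level=ERROR: count = 37.

37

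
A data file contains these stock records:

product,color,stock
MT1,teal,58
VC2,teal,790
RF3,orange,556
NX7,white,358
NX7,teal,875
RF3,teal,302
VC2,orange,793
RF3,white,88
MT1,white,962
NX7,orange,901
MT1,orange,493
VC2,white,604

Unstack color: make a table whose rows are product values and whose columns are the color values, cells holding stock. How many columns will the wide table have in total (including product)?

4

1 column for product plus 3 distinct color values → 4 columns.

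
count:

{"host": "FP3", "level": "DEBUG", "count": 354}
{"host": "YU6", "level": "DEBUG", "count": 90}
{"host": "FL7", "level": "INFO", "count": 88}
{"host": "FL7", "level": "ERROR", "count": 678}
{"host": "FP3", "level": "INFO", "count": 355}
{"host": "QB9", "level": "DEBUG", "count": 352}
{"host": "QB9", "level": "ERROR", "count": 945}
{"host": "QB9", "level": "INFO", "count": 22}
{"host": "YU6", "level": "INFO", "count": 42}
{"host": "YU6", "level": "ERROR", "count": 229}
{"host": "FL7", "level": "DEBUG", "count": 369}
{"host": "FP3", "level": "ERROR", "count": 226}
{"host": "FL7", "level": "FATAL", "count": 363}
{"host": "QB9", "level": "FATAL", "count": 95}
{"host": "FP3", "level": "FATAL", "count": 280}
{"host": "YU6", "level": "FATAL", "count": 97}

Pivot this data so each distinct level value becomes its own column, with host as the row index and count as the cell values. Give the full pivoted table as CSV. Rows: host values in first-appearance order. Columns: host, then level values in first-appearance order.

host,DEBUG,INFO,ERROR,FATAL
FP3,354,355,226,280
YU6,90,42,229,97
FL7,369,88,678,363
QB9,352,22,945,95

Columns: host plus the 4 distinct level values (DEBUG, INFO, ERROR, FATAL).
For example, row FP3 column DEBUG takes count=354 from the long row (FP3, DEBUG).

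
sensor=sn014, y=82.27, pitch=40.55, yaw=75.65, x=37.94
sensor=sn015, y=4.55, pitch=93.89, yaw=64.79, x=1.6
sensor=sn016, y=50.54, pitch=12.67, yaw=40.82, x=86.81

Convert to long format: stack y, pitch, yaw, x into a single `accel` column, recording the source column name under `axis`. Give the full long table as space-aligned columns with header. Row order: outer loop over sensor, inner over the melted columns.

sensor  axis   accel
sn014   y      82.27
sn014   pitch  40.55
sn014   yaw    75.65
sn014   x      37.94
sn015   y      4.55 
sn015   pitch  93.89
sn015   yaw    64.79
sn015   x      1.6  
sn016   y      50.54
sn016   pitch  12.67
sn016   yaw    40.82
sn016   x      86.81

Each (sensor, column) pair becomes one row: 3 × 4 = 12 rows.
For example, (sn014, y) → accel=82.27.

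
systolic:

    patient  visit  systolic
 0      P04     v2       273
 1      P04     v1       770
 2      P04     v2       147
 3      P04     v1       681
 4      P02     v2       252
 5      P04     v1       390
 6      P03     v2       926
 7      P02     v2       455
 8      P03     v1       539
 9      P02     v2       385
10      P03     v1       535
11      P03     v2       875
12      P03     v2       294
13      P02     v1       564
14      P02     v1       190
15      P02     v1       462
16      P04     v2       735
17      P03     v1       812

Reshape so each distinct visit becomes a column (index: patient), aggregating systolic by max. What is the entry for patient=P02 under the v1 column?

564

Rows with patient=P02 and visit=v1: systolic values are 564, 190, 462.
max(564, 190, 462) = 564.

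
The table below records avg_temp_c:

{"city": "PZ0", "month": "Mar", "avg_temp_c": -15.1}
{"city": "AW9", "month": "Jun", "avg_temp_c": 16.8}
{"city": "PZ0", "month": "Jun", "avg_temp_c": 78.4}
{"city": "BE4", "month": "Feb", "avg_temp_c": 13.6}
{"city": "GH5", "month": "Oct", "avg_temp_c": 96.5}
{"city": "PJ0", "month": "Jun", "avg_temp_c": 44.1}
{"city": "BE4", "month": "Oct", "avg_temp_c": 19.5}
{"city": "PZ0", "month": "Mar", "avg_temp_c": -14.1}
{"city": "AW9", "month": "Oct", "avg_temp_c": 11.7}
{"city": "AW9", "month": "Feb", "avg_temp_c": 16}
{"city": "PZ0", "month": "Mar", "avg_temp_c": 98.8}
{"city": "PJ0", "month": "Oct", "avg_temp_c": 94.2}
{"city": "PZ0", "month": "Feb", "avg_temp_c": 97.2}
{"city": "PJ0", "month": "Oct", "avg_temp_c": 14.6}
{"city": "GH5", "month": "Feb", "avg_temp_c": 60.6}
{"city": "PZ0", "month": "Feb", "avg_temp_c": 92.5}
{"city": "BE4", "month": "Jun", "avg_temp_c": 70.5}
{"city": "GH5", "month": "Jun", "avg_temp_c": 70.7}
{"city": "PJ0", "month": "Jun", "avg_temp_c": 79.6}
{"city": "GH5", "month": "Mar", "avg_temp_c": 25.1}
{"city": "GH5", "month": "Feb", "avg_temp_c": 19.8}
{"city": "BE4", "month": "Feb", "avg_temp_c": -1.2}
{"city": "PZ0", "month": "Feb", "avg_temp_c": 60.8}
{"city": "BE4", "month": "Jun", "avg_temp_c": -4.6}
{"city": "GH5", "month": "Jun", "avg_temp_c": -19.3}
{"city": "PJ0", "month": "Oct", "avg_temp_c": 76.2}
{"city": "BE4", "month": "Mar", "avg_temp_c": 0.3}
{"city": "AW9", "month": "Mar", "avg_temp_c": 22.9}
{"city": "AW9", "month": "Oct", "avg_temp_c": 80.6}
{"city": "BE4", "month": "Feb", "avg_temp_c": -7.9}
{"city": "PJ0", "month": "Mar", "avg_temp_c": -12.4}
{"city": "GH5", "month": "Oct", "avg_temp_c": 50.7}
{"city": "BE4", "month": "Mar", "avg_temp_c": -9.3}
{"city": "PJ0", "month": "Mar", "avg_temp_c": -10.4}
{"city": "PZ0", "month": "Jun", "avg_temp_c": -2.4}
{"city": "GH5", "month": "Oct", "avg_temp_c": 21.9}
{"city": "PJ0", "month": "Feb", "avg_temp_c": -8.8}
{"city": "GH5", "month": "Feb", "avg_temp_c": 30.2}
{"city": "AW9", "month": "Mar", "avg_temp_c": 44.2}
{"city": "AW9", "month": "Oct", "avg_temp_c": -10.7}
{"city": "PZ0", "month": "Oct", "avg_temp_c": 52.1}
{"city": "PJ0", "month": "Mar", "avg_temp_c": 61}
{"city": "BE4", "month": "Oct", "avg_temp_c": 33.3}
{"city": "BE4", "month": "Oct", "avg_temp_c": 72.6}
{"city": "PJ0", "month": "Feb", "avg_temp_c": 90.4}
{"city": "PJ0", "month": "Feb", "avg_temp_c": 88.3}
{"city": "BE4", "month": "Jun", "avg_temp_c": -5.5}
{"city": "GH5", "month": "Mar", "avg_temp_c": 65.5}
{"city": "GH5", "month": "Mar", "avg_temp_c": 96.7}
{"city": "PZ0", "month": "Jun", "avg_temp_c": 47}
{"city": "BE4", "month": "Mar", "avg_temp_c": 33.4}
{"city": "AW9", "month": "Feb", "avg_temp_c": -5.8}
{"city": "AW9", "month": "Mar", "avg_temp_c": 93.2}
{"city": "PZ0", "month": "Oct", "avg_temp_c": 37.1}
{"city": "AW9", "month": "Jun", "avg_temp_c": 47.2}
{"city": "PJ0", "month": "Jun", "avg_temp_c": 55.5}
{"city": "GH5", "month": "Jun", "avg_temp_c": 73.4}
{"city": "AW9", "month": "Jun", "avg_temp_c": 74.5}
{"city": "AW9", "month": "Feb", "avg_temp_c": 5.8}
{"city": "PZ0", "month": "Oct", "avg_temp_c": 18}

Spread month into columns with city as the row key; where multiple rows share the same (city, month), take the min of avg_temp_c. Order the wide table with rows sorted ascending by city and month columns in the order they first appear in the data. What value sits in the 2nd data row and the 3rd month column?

-7.9

With rows sorted ascending by city, row 2 is city=BE4. month columns in first-appearance order: Mar, Jun, Feb, Oct; column 3 is Feb.
Long rows with city=BE4, month=Feb: min(13.6, -1.2, -7.9) = -7.9.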